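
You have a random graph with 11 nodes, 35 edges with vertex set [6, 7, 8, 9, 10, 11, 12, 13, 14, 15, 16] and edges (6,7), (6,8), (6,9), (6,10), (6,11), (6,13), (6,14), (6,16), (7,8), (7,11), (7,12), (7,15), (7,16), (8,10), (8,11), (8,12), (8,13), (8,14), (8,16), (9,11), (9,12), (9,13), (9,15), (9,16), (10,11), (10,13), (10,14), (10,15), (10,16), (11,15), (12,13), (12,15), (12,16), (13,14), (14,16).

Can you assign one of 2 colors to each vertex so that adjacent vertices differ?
No, G is not 2-colorable

The clique on vertices [6, 8, 10, 14, 16] has size 5 > 2, so it alone needs 5 colors.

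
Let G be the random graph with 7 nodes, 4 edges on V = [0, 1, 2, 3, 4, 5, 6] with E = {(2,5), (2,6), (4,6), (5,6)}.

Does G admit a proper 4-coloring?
A valid 4-coloring: color 1: [0, 1, 3, 6]; color 2: [4, 5]; color 3: [2].
(χ(G) = 3 ≤ 4.)

Yes, G is 4-colorable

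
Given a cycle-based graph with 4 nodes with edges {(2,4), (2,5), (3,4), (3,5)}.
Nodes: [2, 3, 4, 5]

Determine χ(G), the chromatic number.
Clique number ω(G) = 2 (lower bound: χ ≥ ω).
The graph is bipartite (no odd cycle), so 2 colors suffice: χ(G) = 2.
A valid 2-coloring: color 1: [4, 5]; color 2: [2, 3].

χ(G) = 2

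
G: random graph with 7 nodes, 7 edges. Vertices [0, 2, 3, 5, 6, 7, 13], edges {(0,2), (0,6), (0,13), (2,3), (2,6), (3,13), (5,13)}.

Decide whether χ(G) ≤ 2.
No, G is not 2-colorable

The clique on vertices [0, 2, 6] has size 3 > 2, so it alone needs 3 colors.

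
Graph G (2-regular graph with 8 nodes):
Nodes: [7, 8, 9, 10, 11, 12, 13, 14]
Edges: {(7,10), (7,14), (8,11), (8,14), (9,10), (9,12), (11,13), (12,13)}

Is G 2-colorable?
Yes, G is 2-colorable

A valid 2-coloring: color 1: [10, 11, 12, 14]; color 2: [7, 8, 9, 13].
(χ(G) = 2 ≤ 2.)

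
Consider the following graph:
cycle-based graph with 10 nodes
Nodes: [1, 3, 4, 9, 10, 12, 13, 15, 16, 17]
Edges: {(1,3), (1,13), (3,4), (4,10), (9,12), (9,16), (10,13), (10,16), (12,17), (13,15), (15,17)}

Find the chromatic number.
Clique number ω(G) = 2 (lower bound: χ ≥ ω).
Odd cycle [17, 12, 9, 16, 10, 13, 15] needs 3 colors (χ ≥ 3).
The coloring below uses 3 colors, so χ(G) = 3.
A valid 3-coloring: color 1: [3, 12, 13, 16]; color 2: [1, 9, 10, 17]; color 3: [4, 15].

χ(G) = 3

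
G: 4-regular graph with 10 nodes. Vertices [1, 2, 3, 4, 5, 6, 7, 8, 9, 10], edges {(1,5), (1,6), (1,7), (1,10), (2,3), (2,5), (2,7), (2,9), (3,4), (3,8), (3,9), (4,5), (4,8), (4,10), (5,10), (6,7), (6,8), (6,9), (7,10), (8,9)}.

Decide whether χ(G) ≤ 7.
Yes, G is 7-colorable

A valid 7-coloring: color 1: [3, 6, 10]; color 2: [5, 7, 8]; color 3: [1, 2, 4]; color 4: [9].
(χ(G) = 4 ≤ 7.)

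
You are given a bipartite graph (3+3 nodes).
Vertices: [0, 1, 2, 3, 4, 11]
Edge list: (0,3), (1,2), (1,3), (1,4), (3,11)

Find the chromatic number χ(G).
χ(G) = 2

Clique number ω(G) = 2 (lower bound: χ ≥ ω).
The graph is bipartite (no odd cycle), so 2 colors suffice: χ(G) = 2.
A valid 2-coloring: color 1: [0, 1, 11]; color 2: [2, 3, 4].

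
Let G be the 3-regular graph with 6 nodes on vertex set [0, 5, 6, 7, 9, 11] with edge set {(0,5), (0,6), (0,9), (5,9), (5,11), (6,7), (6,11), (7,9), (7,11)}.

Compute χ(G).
Clique number ω(G) = 3 (lower bound: χ ≥ ω).
The clique on [0, 5, 9] has size 3, forcing χ ≥ 3, and the coloring below uses 3 colors, so χ(G) = 3.
A valid 3-coloring: color 1: [5, 6]; color 2: [9, 11]; color 3: [0, 7].

χ(G) = 3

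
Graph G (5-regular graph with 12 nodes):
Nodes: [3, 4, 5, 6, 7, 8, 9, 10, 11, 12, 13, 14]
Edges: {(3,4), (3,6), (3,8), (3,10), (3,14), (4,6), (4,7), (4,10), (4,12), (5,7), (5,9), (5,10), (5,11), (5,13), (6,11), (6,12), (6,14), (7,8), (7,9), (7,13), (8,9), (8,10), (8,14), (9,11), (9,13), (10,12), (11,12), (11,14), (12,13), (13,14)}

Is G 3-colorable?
The clique on vertices [5, 7, 9, 13] has size 4 > 3, so it alone needs 4 colors.

No, G is not 3-colorable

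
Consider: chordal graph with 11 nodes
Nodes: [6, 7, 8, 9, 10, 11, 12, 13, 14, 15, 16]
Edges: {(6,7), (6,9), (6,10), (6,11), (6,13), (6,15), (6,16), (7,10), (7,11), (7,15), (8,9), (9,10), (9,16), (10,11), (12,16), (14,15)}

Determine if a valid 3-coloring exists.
No, G is not 3-colorable

The clique on vertices [6, 7, 10, 11] has size 4 > 3, so it alone needs 4 colors.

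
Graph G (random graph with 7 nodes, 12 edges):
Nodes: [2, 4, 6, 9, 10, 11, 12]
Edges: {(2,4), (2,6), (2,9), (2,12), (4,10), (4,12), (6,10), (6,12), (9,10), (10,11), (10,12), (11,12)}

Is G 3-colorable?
Yes, G is 3-colorable

A valid 3-coloring: color 1: [9, 12]; color 2: [2, 10]; color 3: [4, 6, 11].
(χ(G) = 3 ≤ 3.)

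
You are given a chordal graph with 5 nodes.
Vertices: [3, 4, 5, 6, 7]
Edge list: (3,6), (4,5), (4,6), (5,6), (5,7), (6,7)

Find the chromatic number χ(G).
Clique number ω(G) = 3 (lower bound: χ ≥ ω).
The clique on [4, 5, 6] has size 3, forcing χ ≥ 3, and the coloring below uses 3 colors, so χ(G) = 3.
A valid 3-coloring: color 1: [6]; color 2: [3, 5]; color 3: [4, 7].

χ(G) = 3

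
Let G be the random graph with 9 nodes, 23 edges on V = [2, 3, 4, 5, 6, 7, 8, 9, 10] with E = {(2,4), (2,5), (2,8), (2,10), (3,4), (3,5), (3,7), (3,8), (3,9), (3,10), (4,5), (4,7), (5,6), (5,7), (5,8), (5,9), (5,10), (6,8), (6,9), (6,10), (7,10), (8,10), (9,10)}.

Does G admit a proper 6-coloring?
Yes, G is 6-colorable

A valid 6-coloring: color 1: [5]; color 2: [4, 10]; color 3: [2, 3, 6]; color 4: [7, 8, 9].
(χ(G) = 4 ≤ 6.)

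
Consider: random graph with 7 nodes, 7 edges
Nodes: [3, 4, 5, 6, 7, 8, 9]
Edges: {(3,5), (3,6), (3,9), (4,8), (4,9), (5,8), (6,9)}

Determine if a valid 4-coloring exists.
Yes, G is 4-colorable

A valid 4-coloring: color 1: [5, 7, 9]; color 2: [3, 8]; color 3: [4, 6].
(χ(G) = 3 ≤ 4.)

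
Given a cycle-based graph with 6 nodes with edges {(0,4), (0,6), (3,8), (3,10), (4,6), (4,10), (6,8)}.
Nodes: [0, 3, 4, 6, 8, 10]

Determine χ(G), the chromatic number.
χ(G) = 3

Clique number ω(G) = 3 (lower bound: χ ≥ ω).
The clique on [0, 4, 6] has size 3, forcing χ ≥ 3, and the coloring below uses 3 colors, so χ(G) = 3.
A valid 3-coloring: color 1: [3, 6]; color 2: [4, 8]; color 3: [0, 10].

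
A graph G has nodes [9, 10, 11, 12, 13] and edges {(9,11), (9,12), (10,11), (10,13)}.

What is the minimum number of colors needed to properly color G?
Clique number ω(G) = 2 (lower bound: χ ≥ ω).
The graph is bipartite (no odd cycle), so 2 colors suffice: χ(G) = 2.
A valid 2-coloring: color 1: [9, 10]; color 2: [11, 12, 13].

χ(G) = 2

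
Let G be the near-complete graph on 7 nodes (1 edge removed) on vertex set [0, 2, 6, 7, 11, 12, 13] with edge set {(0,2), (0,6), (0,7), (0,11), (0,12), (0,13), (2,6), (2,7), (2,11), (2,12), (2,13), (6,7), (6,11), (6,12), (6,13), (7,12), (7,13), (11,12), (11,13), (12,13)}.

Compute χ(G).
χ(G) = 6

Clique number ω(G) = 6 (lower bound: χ ≥ ω).
The clique on [0, 2, 6, 11, 12, 13] has size 6, forcing χ ≥ 6, and the coloring below uses 6 colors, so χ(G) = 6.
A valid 6-coloring: color 1: [12]; color 2: [13]; color 3: [0]; color 4: [2]; color 5: [6]; color 6: [7, 11].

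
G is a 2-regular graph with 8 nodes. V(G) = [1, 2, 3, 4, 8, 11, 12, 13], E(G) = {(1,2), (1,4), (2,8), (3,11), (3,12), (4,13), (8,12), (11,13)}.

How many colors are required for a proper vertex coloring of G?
χ(G) = 2

Clique number ω(G) = 2 (lower bound: χ ≥ ω).
The graph is bipartite (no odd cycle), so 2 colors suffice: χ(G) = 2.
A valid 2-coloring: color 1: [1, 3, 8, 13]; color 2: [2, 4, 11, 12].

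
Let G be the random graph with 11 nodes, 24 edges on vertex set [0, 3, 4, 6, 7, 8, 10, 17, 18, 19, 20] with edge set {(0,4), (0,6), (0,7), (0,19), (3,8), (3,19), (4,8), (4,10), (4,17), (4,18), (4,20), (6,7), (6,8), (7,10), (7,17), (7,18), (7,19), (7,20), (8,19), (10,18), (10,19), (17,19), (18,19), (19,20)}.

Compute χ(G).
Clique number ω(G) = 4 (lower bound: χ ≥ ω).
The clique on [7, 10, 18, 19] has size 4, forcing χ ≥ 4, and the coloring below uses 4 colors, so χ(G) = 4.
A valid 4-coloring: color 1: [4, 6, 19]; color 2: [7, 8]; color 3: [0, 3, 10, 17, 20]; color 4: [18].

χ(G) = 4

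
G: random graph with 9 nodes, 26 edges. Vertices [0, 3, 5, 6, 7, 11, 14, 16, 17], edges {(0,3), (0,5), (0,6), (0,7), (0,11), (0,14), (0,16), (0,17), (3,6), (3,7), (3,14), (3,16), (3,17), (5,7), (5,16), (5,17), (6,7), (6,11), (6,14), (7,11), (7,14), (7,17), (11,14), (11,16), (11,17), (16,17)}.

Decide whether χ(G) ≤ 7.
Yes, G is 7-colorable

A valid 7-coloring: color 1: [0]; color 2: [7, 16]; color 3: [6, 17]; color 4: [3, 5, 11]; color 5: [14].
(χ(G) = 5 ≤ 7.)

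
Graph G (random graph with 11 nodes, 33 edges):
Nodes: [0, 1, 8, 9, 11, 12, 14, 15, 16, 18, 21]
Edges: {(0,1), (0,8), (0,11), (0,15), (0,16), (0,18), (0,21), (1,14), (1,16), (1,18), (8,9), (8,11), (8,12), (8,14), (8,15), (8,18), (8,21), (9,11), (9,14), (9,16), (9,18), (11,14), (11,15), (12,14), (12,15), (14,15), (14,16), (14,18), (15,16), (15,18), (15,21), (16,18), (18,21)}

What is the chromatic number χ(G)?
χ(G) = 5

Clique number ω(G) = 5 (lower bound: χ ≥ ω).
The clique on [0, 8, 15, 18, 21] has size 5, forcing χ ≥ 5, and the coloring below uses 5 colors, so χ(G) = 5.
A valid 5-coloring: color 1: [8, 16]; color 2: [11, 12, 18]; color 3: [1, 9, 15]; color 4: [0, 14]; color 5: [21].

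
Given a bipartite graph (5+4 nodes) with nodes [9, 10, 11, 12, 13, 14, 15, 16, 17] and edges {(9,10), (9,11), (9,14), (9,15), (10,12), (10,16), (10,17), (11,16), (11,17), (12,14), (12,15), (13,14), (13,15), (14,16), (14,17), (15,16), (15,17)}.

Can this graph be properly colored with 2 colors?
A valid 2-coloring: color 1: [10, 11, 14, 15]; color 2: [9, 12, 13, 16, 17].
(χ(G) = 2 ≤ 2.)

Yes, G is 2-colorable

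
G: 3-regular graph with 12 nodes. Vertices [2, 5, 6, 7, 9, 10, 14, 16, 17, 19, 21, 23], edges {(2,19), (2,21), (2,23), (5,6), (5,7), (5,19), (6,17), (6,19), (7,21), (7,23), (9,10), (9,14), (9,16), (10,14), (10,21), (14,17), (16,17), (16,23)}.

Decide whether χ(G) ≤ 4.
Yes, G is 4-colorable

A valid 4-coloring: color 1: [9, 17, 19, 21, 23]; color 2: [2, 6, 7, 10, 16]; color 3: [5, 14].
(χ(G) = 3 ≤ 4.)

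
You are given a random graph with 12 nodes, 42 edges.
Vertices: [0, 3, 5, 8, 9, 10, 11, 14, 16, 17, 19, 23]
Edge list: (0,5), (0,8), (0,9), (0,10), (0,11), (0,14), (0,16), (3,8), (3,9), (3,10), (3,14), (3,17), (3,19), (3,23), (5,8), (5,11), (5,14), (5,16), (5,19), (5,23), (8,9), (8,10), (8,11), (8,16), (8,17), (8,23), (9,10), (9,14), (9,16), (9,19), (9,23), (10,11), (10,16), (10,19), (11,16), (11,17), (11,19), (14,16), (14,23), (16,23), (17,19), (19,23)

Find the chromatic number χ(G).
χ(G) = 5

Clique number ω(G) = 5 (lower bound: χ ≥ ω).
The clique on [0, 8, 9, 10, 16] has size 5, forcing χ ≥ 5, and the coloring below uses 5 colors, so χ(G) = 5.
A valid 5-coloring: color 1: [8, 14, 19]; color 2: [9, 11]; color 3: [3, 16]; color 4: [5, 10, 17]; color 5: [0, 23].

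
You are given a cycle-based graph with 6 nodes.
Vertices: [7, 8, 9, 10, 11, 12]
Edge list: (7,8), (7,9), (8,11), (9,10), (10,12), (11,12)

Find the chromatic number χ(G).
Clique number ω(G) = 2 (lower bound: χ ≥ ω).
The graph is bipartite (no odd cycle), so 2 colors suffice: χ(G) = 2.
A valid 2-coloring: color 1: [8, 9, 12]; color 2: [7, 10, 11].

χ(G) = 2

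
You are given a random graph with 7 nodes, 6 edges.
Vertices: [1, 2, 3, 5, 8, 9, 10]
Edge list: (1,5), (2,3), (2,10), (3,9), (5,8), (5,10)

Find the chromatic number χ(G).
χ(G) = 2

Clique number ω(G) = 2 (lower bound: χ ≥ ω).
The graph is bipartite (no odd cycle), so 2 colors suffice: χ(G) = 2.
A valid 2-coloring: color 1: [2, 5, 9]; color 2: [1, 3, 8, 10].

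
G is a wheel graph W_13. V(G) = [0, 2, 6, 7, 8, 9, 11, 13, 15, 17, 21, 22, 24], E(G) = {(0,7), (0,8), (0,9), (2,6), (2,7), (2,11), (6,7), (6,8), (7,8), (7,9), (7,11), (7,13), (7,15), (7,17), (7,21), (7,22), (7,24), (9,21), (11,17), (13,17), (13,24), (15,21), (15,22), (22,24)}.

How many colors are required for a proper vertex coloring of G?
χ(G) = 3

Clique number ω(G) = 3 (lower bound: χ ≥ ω).
The clique on [0, 7, 8] has size 3, forcing χ ≥ 3, and the coloring below uses 3 colors, so χ(G) = 3.
A valid 3-coloring: color 1: [7]; color 2: [0, 6, 11, 13, 21, 22]; color 3: [2, 8, 9, 15, 17, 24].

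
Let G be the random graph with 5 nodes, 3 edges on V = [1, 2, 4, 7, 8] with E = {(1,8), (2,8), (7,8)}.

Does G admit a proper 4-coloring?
A valid 4-coloring: color 1: [4, 8]; color 2: [1, 2, 7].
(χ(G) = 2 ≤ 4.)

Yes, G is 4-colorable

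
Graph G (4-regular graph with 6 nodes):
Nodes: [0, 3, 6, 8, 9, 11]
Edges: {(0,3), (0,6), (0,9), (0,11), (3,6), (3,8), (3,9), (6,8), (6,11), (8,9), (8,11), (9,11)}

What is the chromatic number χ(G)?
χ(G) = 3

Clique number ω(G) = 3 (lower bound: χ ≥ ω).
The clique on [0, 3, 9] has size 3, forcing χ ≥ 3, and the coloring below uses 3 colors, so χ(G) = 3.
A valid 3-coloring: color 1: [6, 9]; color 2: [3, 11]; color 3: [0, 8].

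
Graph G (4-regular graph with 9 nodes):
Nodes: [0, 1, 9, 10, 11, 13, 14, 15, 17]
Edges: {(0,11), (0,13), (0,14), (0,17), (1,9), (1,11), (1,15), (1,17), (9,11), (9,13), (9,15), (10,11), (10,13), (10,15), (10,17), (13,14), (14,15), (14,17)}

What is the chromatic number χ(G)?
χ(G) = 3

Clique number ω(G) = 3 (lower bound: χ ≥ ω).
The clique on [0, 14, 17] has size 3, forcing χ ≥ 3, and the coloring below uses 3 colors, so χ(G) = 3.
A valid 3-coloring: color 1: [11, 13, 15, 17]; color 2: [9, 10, 14]; color 3: [0, 1].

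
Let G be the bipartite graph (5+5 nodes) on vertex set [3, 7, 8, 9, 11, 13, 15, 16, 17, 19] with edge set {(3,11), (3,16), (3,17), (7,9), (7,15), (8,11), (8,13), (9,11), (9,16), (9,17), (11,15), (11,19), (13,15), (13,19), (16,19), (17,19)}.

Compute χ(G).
χ(G) = 2

Clique number ω(G) = 2 (lower bound: χ ≥ ω).
The graph is bipartite (no odd cycle), so 2 colors suffice: χ(G) = 2.
A valid 2-coloring: color 1: [7, 11, 13, 16, 17]; color 2: [3, 8, 9, 15, 19].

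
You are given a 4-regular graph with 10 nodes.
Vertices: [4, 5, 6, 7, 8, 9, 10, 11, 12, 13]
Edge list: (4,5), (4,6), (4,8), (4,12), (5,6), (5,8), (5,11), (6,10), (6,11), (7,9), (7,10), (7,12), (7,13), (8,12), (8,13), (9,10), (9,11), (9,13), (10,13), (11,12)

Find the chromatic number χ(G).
Clique number ω(G) = 4 (lower bound: χ ≥ ω).
The clique on [7, 9, 10, 13] has size 4, forcing χ ≥ 4, and the coloring below uses 4 colors, so χ(G) = 4.
A valid 4-coloring: color 1: [5, 12, 13]; color 2: [6, 7, 8]; color 3: [4, 10, 11]; color 4: [9].

χ(G) = 4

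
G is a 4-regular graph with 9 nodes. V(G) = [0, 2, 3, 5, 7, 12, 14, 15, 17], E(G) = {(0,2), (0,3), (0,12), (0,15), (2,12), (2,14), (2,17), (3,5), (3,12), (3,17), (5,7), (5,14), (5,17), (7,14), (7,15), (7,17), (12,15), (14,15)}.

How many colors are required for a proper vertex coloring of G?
Clique number ω(G) = 3 (lower bound: χ ≥ ω).
Suppose a proper 3-coloring c exists. The clique [0, 2, 12] takes 3 distinct colors; by symmetry let c(0) = 1, c(2) = 2, c(12) = 3.
- Vertex 3: neighbors [0, 12] already have colors [1, 3] ⇒ c(3) = 2.
- Vertex 15: neighbors [0, 12] already have colors [1, 3] ⇒ c(15) = 2.
- Vertex 5: neighbors [3] already have colors [2]; try each remaining color.
- Case c(5) = 1:
  - Vertex 7: neighbors [5, 15] already have colors [1, 2] ⇒ c(7) = 3.
  - Vertex 14: neighbors [5, 2, 7] already have colors [1, 2, 3] — all 3 colors blocked. Contradiction.
- Case c(5) = 3:
  - Vertex 7: neighbors [15, 5] already have colors [2, 3] ⇒ c(7) = 1.
  - Vertex 14: neighbors [7, 2, 5] already have colors [1, 2, 3] — all 3 colors blocked. Contradiction.
Every case ends in a contradiction, so G has no proper 3-coloring (χ ≥ 4).
The coloring below uses 4 colors, so χ(G) = 4.
A valid 4-coloring: color 1: [2, 3, 15]; color 2: [0, 7]; color 3: [5, 12]; color 4: [14, 17].

χ(G) = 4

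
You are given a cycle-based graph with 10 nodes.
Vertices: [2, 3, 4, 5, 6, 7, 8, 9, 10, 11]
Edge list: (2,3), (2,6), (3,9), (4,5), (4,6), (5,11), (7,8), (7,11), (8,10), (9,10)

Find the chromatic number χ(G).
χ(G) = 2

Clique number ω(G) = 2 (lower bound: χ ≥ ω).
The graph is bipartite (no odd cycle), so 2 colors suffice: χ(G) = 2.
A valid 2-coloring: color 1: [2, 4, 8, 9, 11]; color 2: [3, 5, 6, 7, 10].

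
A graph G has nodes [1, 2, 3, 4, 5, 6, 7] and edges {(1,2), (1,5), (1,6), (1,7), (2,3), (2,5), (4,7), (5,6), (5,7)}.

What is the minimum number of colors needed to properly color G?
Clique number ω(G) = 3 (lower bound: χ ≥ ω).
The clique on [1, 2, 5] has size 3, forcing χ ≥ 3, and the coloring below uses 3 colors, so χ(G) = 3.
A valid 3-coloring: color 1: [3, 4, 5]; color 2: [1]; color 3: [2, 6, 7].

χ(G) = 3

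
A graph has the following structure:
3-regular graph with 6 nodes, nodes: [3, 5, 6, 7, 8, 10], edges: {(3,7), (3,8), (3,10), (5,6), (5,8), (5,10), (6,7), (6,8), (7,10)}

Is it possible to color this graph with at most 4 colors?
A valid 4-coloring: color 1: [6, 10]; color 2: [7, 8]; color 3: [3, 5].
(χ(G) = 3 ≤ 4.)

Yes, G is 4-colorable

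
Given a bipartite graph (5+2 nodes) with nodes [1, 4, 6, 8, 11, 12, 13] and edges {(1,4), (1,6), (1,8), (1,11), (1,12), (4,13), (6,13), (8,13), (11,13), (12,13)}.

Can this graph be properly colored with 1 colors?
Edge (1,4) forces its endpoints to differ, so 1 color is not enough.

No, G is not 1-colorable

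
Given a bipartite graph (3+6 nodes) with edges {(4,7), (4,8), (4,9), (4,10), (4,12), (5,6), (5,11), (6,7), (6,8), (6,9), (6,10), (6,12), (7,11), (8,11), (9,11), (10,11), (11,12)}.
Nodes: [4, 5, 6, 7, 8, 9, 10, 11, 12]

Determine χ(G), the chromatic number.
Clique number ω(G) = 2 (lower bound: χ ≥ ω).
The graph is bipartite (no odd cycle), so 2 colors suffice: χ(G) = 2.
A valid 2-coloring: color 1: [4, 6, 11]; color 2: [5, 7, 8, 9, 10, 12].

χ(G) = 2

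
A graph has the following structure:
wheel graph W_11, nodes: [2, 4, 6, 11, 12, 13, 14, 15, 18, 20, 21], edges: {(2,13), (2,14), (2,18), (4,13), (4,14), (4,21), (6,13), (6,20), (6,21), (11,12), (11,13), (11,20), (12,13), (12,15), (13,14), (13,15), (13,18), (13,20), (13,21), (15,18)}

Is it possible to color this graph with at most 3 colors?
Yes, G is 3-colorable

A valid 3-coloring: color 1: [13]; color 2: [12, 14, 18, 20, 21]; color 3: [2, 4, 6, 11, 15].
(χ(G) = 3 ≤ 3.)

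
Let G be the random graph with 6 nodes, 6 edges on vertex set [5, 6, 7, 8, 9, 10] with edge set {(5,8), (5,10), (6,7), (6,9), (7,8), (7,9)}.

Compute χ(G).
Clique number ω(G) = 3 (lower bound: χ ≥ ω).
The clique on [6, 7, 9] has size 3, forcing χ ≥ 3, and the coloring below uses 3 colors, so χ(G) = 3.
A valid 3-coloring: color 1: [5, 7]; color 2: [6, 8, 10]; color 3: [9].

χ(G) = 3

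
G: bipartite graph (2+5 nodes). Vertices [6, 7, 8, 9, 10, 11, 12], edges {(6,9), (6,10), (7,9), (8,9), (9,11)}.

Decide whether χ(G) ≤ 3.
Yes, G is 3-colorable

A valid 3-coloring: color 1: [9, 10, 12]; color 2: [6, 7, 8, 11].
(χ(G) = 2 ≤ 3.)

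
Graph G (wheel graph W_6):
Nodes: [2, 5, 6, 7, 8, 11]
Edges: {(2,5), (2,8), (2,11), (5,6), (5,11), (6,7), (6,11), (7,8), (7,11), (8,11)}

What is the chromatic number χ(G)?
χ(G) = 4

Clique number ω(G) = 3 (lower bound: χ ≥ ω).
Odd cycle [6, 7, 8, 2, 5] needs 3 colors (χ ≥ 3).
Vertex 11 is adjacent to every vertex of [2, 5, 6, 7, 8], which already need 3 colors among themselves, so 11 needs a new color (χ ≥ 4).
The coloring below uses 4 colors, so χ(G) = 4.
A valid 4-coloring: color 1: [11]; color 2: [2, 6]; color 3: [5, 7]; color 4: [8].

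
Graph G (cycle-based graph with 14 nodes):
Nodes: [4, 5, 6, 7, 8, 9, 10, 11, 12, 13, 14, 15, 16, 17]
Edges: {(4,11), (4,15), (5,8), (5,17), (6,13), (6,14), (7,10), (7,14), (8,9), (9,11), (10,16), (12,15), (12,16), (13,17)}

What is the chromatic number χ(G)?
Clique number ω(G) = 2 (lower bound: χ ≥ ω).
The graph is bipartite (no odd cycle), so 2 colors suffice: χ(G) = 2.
A valid 2-coloring: color 1: [4, 5, 9, 10, 12, 13, 14]; color 2: [6, 7, 8, 11, 15, 16, 17].

χ(G) = 2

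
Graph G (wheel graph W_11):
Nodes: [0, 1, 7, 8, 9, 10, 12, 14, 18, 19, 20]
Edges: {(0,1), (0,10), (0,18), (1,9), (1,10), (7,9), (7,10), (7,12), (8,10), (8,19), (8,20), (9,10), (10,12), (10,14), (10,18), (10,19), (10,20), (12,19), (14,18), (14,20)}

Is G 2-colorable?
No, G is not 2-colorable

The clique on vertices [0, 1, 10] has size 3 > 2, so it alone needs 3 colors.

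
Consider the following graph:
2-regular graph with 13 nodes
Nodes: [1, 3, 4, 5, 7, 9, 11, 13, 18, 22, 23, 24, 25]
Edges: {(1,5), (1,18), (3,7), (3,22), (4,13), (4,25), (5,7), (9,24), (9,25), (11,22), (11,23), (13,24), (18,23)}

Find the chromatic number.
Clique number ω(G) = 2 (lower bound: χ ≥ ω).
Odd cycle [25, 9, 24, 13, 4] needs 3 colors (χ ≥ 3).
The coloring below uses 3 colors, so χ(G) = 3.
A valid 3-coloring: color 1: [1, 7, 13, 22, 23, 25]; color 2: [3, 4, 5, 9, 11, 18]; color 3: [24].

χ(G) = 3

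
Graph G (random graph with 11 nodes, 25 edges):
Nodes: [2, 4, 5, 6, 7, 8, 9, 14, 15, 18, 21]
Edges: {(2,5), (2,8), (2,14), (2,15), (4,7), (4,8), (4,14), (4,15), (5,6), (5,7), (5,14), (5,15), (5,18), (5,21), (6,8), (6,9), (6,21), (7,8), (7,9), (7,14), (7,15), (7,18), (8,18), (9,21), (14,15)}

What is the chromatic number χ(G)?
χ(G) = 4

Clique number ω(G) = 4 (lower bound: χ ≥ ω).
The clique on [4, 7, 14, 15] has size 4, forcing χ ≥ 4, and the coloring below uses 4 colors, so χ(G) = 4.
A valid 4-coloring: color 1: [2, 6, 7]; color 2: [4, 5, 9]; color 3: [8, 15, 21]; color 4: [14, 18].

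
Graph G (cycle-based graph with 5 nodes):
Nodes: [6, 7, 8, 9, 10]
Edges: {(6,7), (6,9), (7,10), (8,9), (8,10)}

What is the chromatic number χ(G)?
Clique number ω(G) = 2 (lower bound: χ ≥ ω).
Odd cycle [10, 7, 6, 9, 8] needs 3 colors (χ ≥ 3).
The coloring below uses 3 colors, so χ(G) = 3.
A valid 3-coloring: color 1: [9, 10]; color 2: [7, 8]; color 3: [6].

χ(G) = 3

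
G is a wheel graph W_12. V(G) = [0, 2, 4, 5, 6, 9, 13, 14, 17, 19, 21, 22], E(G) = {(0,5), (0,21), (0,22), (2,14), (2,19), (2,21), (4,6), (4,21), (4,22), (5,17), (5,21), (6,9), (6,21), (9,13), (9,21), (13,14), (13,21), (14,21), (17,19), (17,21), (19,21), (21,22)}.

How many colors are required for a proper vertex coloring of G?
χ(G) = 4

Clique number ω(G) = 3 (lower bound: χ ≥ ω).
Odd cycle [2, 14, 13, 9, 6, 4, 22, 0, 5, 17, 19] needs 3 colors (χ ≥ 3).
Vertex 21 is adjacent to every vertex of [0, 2, 4, 5, 6, 9, 13, 14, 17, 19, 22], which already need 3 colors among themselves, so 21 needs a new color (χ ≥ 4).
The coloring below uses 4 colors, so χ(G) = 4.
A valid 4-coloring: color 1: [21]; color 2: [2, 6, 13, 17, 22]; color 3: [0, 4, 9, 14, 19]; color 4: [5].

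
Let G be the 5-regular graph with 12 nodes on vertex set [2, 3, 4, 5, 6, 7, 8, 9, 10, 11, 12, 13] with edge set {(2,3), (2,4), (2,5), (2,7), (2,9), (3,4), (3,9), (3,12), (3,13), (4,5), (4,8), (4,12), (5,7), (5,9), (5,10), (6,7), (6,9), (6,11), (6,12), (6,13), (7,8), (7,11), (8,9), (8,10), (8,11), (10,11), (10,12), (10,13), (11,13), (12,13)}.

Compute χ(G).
Clique number ω(G) = 3 (lower bound: χ ≥ ω).
Odd cycle [10, 8, 7, 6, 13] needs 3 colors (χ ≥ 3).
Vertex 11 is adjacent to every vertex of [6, 7, 8, 10, 13], which already need 3 colors among themselves, so 11 needs a new color (χ ≥ 4).
The coloring below uses 4 colors, so χ(G) = 4.
A valid 4-coloring: color 1: [4, 7, 9, 10]; color 2: [3, 5, 6, 8]; color 3: [2, 11, 12]; color 4: [13].

χ(G) = 4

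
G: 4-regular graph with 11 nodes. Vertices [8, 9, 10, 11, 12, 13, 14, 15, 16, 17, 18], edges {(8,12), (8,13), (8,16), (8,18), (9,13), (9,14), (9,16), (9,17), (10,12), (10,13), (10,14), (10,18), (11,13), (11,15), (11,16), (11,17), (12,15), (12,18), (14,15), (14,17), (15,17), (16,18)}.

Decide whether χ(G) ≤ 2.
The clique on vertices [8, 16, 18] has size 3 > 2, so it alone needs 3 colors.

No, G is not 2-colorable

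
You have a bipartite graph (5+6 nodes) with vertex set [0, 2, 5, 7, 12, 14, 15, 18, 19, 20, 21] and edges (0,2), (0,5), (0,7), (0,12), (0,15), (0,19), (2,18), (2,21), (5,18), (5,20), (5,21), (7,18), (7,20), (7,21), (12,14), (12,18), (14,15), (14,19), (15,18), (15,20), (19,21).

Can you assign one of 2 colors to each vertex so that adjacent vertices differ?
A valid 2-coloring: color 1: [0, 14, 18, 20, 21]; color 2: [2, 5, 7, 12, 15, 19].
(χ(G) = 2 ≤ 2.)

Yes, G is 2-colorable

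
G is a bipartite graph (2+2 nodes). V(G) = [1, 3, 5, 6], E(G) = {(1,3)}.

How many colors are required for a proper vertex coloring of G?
Clique number ω(G) = 2 (lower bound: χ ≥ ω).
The graph is bipartite (no odd cycle), so 2 colors suffice: χ(G) = 2.
A valid 2-coloring: color 1: [3, 5, 6]; color 2: [1].

χ(G) = 2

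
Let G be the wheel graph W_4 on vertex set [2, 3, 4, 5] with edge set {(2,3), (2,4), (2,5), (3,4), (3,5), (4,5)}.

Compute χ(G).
Clique number ω(G) = 4 (lower bound: χ ≥ ω).
The clique on [2, 3, 4, 5] has size 4, forcing χ ≥ 4, and the coloring below uses 4 colors, so χ(G) = 4.
A valid 4-coloring: color 1: [2]; color 2: [5]; color 3: [3]; color 4: [4].

χ(G) = 4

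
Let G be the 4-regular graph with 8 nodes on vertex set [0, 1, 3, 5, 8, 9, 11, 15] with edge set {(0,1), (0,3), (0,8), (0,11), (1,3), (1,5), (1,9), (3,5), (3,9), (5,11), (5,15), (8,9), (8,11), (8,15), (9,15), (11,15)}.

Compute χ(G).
χ(G) = 4

Clique number ω(G) = 3 (lower bound: χ ≥ ω).
Suppose a proper 3-coloring c exists. The clique [0, 1, 3] takes 3 distinct colors; by symmetry let c(0) = 1, c(1) = 2, c(3) = 3.
- Vertex 5: neighbors [1, 3] already have colors [2, 3] ⇒ c(5) = 1.
- Vertex 9: neighbors [1, 3] already have colors [2, 3] ⇒ c(9) = 1.
- Vertex 8: neighbors [0] already have colors [1]; try each remaining color.
- Case c(8) = 2:
  - Vertex 11: neighbors [0, 8] already have colors [1, 2] ⇒ c(11) = 3.
  - Vertex 15: neighbors [5, 8, 11] already have colors [1, 2, 3] — all 3 colors blocked. Contradiction.
- Case c(8) = 3:
  - Vertex 11: neighbors [0, 8] already have colors [1, 3] ⇒ c(11) = 2.
  - Vertex 15: neighbors [5, 11, 8] already have colors [1, 2, 3] — all 3 colors blocked. Contradiction.
Every case ends in a contradiction, so G has no proper 3-coloring (χ ≥ 4).
The coloring below uses 4 colors, so χ(G) = 4.
A valid 4-coloring: color 1: [3, 15]; color 2: [1, 11]; color 3: [5, 8]; color 4: [0, 9].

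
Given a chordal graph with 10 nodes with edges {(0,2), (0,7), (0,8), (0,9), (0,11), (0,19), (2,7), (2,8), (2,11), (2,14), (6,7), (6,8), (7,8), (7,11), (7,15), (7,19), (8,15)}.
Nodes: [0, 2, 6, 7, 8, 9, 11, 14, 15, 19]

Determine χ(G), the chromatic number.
Clique number ω(G) = 4 (lower bound: χ ≥ ω).
The clique on [0, 2, 7, 8] has size 4, forcing χ ≥ 4, and the coloring below uses 4 colors, so χ(G) = 4.
A valid 4-coloring: color 1: [7, 9, 14]; color 2: [0, 6, 15]; color 3: [8, 11, 19]; color 4: [2].

χ(G) = 4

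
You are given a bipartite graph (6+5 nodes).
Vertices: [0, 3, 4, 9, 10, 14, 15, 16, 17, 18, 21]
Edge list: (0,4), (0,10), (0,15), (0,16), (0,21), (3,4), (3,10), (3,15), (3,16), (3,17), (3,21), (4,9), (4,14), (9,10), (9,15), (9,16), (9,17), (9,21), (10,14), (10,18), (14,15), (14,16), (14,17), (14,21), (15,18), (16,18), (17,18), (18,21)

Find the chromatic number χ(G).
Clique number ω(G) = 2 (lower bound: χ ≥ ω).
The graph is bipartite (no odd cycle), so 2 colors suffice: χ(G) = 2.
A valid 2-coloring: color 1: [0, 3, 9, 14, 18]; color 2: [4, 10, 15, 16, 17, 21].

χ(G) = 2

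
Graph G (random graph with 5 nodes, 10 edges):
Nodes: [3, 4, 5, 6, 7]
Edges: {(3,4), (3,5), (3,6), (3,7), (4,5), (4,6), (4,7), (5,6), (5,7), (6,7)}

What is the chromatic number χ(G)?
Clique number ω(G) = 5 (lower bound: χ ≥ ω).
The clique on [3, 4, 5, 6, 7] has size 5, forcing χ ≥ 5, and the coloring below uses 5 colors, so χ(G) = 5.
A valid 5-coloring: color 1: [7]; color 2: [3]; color 3: [6]; color 4: [5]; color 5: [4].

χ(G) = 5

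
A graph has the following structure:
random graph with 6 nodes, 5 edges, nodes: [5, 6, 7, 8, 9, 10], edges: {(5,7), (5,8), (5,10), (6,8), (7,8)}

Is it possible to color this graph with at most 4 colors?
A valid 4-coloring: color 1: [5, 6, 9]; color 2: [8, 10]; color 3: [7].
(χ(G) = 3 ≤ 4.)

Yes, G is 4-colorable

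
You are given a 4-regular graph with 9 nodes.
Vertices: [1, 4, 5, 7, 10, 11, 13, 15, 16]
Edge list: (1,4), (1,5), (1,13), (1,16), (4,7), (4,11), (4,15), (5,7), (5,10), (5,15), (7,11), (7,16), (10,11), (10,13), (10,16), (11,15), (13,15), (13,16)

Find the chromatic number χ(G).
χ(G) = 3

Clique number ω(G) = 3 (lower bound: χ ≥ ω).
The clique on [1, 13, 16] has size 3, forcing χ ≥ 3, and the coloring below uses 3 colors, so χ(G) = 3.
A valid 3-coloring: color 1: [1, 7, 10, 15]; color 2: [5, 11, 13]; color 3: [4, 16].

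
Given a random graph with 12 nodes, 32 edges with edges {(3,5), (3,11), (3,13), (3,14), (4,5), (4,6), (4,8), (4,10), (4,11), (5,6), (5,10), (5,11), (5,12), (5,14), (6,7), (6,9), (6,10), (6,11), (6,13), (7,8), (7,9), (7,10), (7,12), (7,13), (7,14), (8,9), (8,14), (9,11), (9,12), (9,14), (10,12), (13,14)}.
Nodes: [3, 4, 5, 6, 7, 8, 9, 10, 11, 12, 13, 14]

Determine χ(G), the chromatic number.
χ(G) = 4

Clique number ω(G) = 4 (lower bound: χ ≥ ω).
The clique on [4, 5, 6, 10] has size 4, forcing χ ≥ 4, and the coloring below uses 4 colors, so χ(G) = 4.
A valid 4-coloring: color 1: [5, 7]; color 2: [6, 12, 14]; color 3: [3, 4, 9]; color 4: [8, 10, 11, 13].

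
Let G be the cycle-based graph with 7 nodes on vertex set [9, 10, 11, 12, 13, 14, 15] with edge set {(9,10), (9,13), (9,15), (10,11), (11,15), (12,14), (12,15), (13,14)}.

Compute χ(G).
Clique number ω(G) = 2 (lower bound: χ ≥ ω).
Odd cycle [9, 15, 12, 14, 13] needs 3 colors (χ ≥ 3).
The coloring below uses 3 colors, so χ(G) = 3.
A valid 3-coloring: color 1: [9, 11, 14]; color 2: [10, 13, 15]; color 3: [12].

χ(G) = 3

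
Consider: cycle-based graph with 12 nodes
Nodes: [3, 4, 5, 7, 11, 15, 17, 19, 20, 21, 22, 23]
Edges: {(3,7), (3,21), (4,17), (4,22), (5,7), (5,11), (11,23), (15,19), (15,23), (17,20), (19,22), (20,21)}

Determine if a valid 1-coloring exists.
Edge (3,21) forces its endpoints to differ, so 1 color is not enough.

No, G is not 1-colorable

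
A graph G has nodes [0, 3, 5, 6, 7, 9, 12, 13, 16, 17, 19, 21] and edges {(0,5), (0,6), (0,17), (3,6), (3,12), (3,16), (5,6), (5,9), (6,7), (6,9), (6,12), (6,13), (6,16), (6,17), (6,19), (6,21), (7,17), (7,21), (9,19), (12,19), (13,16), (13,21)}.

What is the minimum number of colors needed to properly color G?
Clique number ω(G) = 3 (lower bound: χ ≥ ω).
Odd cycle [13, 16, 3, 12, 19, 9, 5, 0, 17, 7, 21] needs 3 colors (χ ≥ 3).
Vertex 6 is adjacent to every vertex of [0, 3, 5, 7, 9, 12, 13, 16, 17, 19, 21], which already need 3 colors among themselves, so 6 needs a new color (χ ≥ 4).
The coloring below uses 4 colors, so χ(G) = 4.
A valid 4-coloring: color 1: [6]; color 2: [3, 5, 7, 13, 19]; color 3: [0, 9, 12, 16, 21]; color 4: [17].

χ(G) = 4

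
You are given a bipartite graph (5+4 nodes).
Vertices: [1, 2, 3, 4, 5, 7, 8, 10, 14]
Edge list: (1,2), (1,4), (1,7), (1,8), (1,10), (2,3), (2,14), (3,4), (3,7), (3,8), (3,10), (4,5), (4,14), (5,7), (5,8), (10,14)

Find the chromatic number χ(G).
Clique number ω(G) = 2 (lower bound: χ ≥ ω).
The graph is bipartite (no odd cycle), so 2 colors suffice: χ(G) = 2.
A valid 2-coloring: color 1: [1, 3, 5, 14]; color 2: [2, 4, 7, 8, 10].

χ(G) = 2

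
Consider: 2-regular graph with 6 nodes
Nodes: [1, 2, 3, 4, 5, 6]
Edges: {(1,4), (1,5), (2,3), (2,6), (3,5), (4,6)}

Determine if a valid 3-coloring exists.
Yes, G is 3-colorable

A valid 3-coloring: color 1: [2, 4, 5]; color 2: [1, 3, 6].
(χ(G) = 2 ≤ 3.)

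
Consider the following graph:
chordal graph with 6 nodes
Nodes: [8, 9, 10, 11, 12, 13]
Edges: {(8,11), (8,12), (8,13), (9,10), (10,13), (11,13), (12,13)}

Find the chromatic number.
χ(G) = 3

Clique number ω(G) = 3 (lower bound: χ ≥ ω).
The clique on [8, 11, 13] has size 3, forcing χ ≥ 3, and the coloring below uses 3 colors, so χ(G) = 3.
A valid 3-coloring: color 1: [9, 13]; color 2: [8, 10]; color 3: [11, 12].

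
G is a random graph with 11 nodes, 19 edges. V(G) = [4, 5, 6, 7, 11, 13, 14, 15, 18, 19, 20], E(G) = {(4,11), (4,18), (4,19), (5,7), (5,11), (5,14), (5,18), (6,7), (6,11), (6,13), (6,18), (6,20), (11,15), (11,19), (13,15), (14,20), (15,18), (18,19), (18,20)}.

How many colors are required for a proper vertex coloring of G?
χ(G) = 3

Clique number ω(G) = 3 (lower bound: χ ≥ ω).
The clique on [4, 11, 19] has size 3, forcing χ ≥ 3, and the coloring below uses 3 colors, so χ(G) = 3.
A valid 3-coloring: color 1: [7, 11, 13, 14, 18]; color 2: [5, 6, 15, 19]; color 3: [4, 20].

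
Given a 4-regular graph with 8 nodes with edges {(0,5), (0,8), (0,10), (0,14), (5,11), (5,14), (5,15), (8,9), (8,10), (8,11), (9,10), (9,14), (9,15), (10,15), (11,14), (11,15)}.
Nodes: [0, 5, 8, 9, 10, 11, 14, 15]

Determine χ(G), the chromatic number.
χ(G) = 3

Clique number ω(G) = 3 (lower bound: χ ≥ ω).
The clique on [0, 8, 10] has size 3, forcing χ ≥ 3, and the coloring below uses 3 colors, so χ(G) = 3.
A valid 3-coloring: color 1: [5, 10]; color 2: [8, 14, 15]; color 3: [0, 9, 11].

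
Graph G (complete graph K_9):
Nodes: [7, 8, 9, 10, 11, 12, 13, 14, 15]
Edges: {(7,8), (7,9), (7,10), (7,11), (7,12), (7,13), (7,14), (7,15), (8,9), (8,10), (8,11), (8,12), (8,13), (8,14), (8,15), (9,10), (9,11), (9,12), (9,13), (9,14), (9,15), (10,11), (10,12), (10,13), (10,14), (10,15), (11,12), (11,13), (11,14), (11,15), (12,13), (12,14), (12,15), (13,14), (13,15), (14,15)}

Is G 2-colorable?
No, G is not 2-colorable

The clique on vertices [7, 8, 9, 10, 11, 12, 13, 14, 15] has size 9 > 2, so it alone needs 9 colors.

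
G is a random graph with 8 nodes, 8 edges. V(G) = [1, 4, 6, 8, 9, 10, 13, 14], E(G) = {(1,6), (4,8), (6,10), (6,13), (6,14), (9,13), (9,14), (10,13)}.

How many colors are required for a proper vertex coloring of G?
Clique number ω(G) = 3 (lower bound: χ ≥ ω).
The clique on [6, 10, 13] has size 3, forcing χ ≥ 3, and the coloring below uses 3 colors, so χ(G) = 3.
A valid 3-coloring: color 1: [4, 6, 9]; color 2: [1, 8, 13, 14]; color 3: [10].

χ(G) = 3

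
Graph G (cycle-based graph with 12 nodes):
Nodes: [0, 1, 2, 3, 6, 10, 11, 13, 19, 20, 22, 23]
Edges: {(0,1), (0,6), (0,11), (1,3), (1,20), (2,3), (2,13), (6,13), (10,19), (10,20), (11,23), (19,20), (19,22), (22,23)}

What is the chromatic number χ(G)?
χ(G) = 3

Clique number ω(G) = 3 (lower bound: χ ≥ ω).
The clique on [10, 19, 20] has size 3, forcing χ ≥ 3, and the coloring below uses 3 colors, so χ(G) = 3.
A valid 3-coloring: color 1: [1, 2, 6, 19, 23]; color 2: [0, 3, 13, 20, 22]; color 3: [10, 11].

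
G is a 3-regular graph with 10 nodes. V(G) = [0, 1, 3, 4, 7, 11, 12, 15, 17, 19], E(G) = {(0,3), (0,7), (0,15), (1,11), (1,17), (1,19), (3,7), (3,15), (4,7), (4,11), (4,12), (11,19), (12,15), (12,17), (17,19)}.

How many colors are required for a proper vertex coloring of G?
Clique number ω(G) = 3 (lower bound: χ ≥ ω).
The clique on [0, 3, 15] has size 3, forcing χ ≥ 3, and the coloring below uses 3 colors, so χ(G) = 3.
A valid 3-coloring: color 1: [1, 3, 12]; color 2: [7, 11, 15, 17]; color 3: [0, 4, 19].

χ(G) = 3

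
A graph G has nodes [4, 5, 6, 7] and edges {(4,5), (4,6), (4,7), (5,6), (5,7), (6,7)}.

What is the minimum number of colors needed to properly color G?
χ(G) = 4

Clique number ω(G) = 4 (lower bound: χ ≥ ω).
The clique on [4, 5, 6, 7] has size 4, forcing χ ≥ 4, and the coloring below uses 4 colors, so χ(G) = 4.
A valid 4-coloring: color 1: [6]; color 2: [5]; color 3: [7]; color 4: [4].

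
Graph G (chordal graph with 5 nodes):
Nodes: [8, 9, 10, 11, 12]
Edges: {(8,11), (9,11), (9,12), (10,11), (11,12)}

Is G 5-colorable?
A valid 5-coloring: color 1: [11]; color 2: [8, 10, 12]; color 3: [9].
(χ(G) = 3 ≤ 5.)

Yes, G is 5-colorable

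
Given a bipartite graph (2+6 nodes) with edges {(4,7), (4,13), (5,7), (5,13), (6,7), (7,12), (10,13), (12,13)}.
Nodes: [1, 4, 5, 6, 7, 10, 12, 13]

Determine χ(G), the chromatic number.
Clique number ω(G) = 2 (lower bound: χ ≥ ω).
The graph is bipartite (no odd cycle), so 2 colors suffice: χ(G) = 2.
A valid 2-coloring: color 1: [1, 7, 13]; color 2: [4, 5, 6, 10, 12].

χ(G) = 2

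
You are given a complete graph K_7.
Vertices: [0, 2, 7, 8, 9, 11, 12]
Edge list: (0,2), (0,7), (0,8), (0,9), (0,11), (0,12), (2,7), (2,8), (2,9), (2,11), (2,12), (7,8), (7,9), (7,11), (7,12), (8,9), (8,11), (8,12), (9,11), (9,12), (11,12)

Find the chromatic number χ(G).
Clique number ω(G) = 7 (lower bound: χ ≥ ω).
The clique on [0, 2, 7, 8, 9, 11, 12] has size 7, forcing χ ≥ 7, and the coloring below uses 7 colors, so χ(G) = 7.
A valid 7-coloring: color 1: [0]; color 2: [2]; color 3: [9]; color 4: [8]; color 5: [12]; color 6: [7]; color 7: [11].

χ(G) = 7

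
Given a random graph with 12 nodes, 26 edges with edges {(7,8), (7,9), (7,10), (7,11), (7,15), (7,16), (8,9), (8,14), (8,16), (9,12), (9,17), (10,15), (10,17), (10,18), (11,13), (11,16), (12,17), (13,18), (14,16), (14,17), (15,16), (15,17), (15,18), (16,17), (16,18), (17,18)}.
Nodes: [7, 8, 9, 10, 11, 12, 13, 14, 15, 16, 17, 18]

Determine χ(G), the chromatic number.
Clique number ω(G) = 4 (lower bound: χ ≥ ω).
The clique on [10, 15, 17, 18] has size 4, forcing χ ≥ 4, and the coloring below uses 4 colors, so χ(G) = 4.
A valid 4-coloring: color 1: [9, 10, 13, 16]; color 2: [7, 17]; color 3: [8, 11, 12, 15]; color 4: [14, 18].

χ(G) = 4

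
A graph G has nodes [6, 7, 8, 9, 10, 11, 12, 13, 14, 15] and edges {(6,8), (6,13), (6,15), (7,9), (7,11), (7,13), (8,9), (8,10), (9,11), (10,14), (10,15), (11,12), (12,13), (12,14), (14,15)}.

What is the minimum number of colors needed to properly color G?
χ(G) = 3

Clique number ω(G) = 3 (lower bound: χ ≥ ω).
The clique on [7, 9, 11] has size 3, forcing χ ≥ 3, and the coloring below uses 3 colors, so χ(G) = 3.
A valid 3-coloring: color 1: [8, 11, 13, 15]; color 2: [6, 7, 10, 12]; color 3: [9, 14].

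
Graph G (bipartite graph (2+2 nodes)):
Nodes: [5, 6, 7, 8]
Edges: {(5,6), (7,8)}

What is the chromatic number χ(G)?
Clique number ω(G) = 2 (lower bound: χ ≥ ω).
The graph is bipartite (no odd cycle), so 2 colors suffice: χ(G) = 2.
A valid 2-coloring: color 1: [5, 7]; color 2: [6, 8].

χ(G) = 2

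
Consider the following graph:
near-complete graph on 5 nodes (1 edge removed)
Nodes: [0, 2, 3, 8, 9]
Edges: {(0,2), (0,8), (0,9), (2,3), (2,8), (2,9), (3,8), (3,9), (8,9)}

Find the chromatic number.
Clique number ω(G) = 4 (lower bound: χ ≥ ω).
The clique on [0, 2, 8, 9] has size 4, forcing χ ≥ 4, and the coloring below uses 4 colors, so χ(G) = 4.
A valid 4-coloring: color 1: [8]; color 2: [2]; color 3: [9]; color 4: [0, 3].

χ(G) = 4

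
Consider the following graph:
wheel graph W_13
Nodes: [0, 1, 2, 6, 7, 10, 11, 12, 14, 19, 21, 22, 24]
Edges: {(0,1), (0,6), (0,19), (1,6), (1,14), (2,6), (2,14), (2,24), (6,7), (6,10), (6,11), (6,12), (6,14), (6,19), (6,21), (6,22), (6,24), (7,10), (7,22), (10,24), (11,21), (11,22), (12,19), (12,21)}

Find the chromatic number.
χ(G) = 3

Clique number ω(G) = 3 (lower bound: χ ≥ ω).
The clique on [0, 1, 6] has size 3, forcing χ ≥ 3, and the coloring below uses 3 colors, so χ(G) = 3.
A valid 3-coloring: color 1: [6]; color 2: [0, 7, 11, 12, 14, 24]; color 3: [1, 2, 10, 19, 21, 22].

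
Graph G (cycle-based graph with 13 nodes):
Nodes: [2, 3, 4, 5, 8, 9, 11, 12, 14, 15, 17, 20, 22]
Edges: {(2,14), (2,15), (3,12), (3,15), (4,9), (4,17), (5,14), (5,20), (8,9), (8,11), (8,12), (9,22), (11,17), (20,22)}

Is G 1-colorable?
Edge (2,14) forces its endpoints to differ, so 1 color is not enough.

No, G is not 1-colorable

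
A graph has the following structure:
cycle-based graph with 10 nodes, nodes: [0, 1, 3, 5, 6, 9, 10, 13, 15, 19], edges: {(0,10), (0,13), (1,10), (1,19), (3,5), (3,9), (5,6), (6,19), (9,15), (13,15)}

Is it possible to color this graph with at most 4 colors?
Yes, G is 4-colorable

A valid 4-coloring: color 1: [5, 9, 10, 13, 19]; color 2: [0, 1, 3, 6, 15].
(χ(G) = 2 ≤ 4.)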